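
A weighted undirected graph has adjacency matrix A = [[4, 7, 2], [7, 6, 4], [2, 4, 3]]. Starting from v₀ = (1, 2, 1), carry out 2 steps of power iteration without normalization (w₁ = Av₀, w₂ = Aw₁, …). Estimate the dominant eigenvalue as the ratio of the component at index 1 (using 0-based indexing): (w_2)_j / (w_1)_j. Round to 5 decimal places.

w1 = Av₀ = (4·1 + 7·2 + 2·1; 7·1 + 6·2 + 4·1; 2·1 + 4·2 + 3·1) = (20, 23, 13)
w2 = Aw1 = (4·20 + 7·23 + 2·13; 7·20 + 6·23 + 4·13; 2·20 + 4·23 + 3·13) = (267, 330, 171)
Ratio at component: 330 / 23 = 14.34783

λ ≈ 14.34783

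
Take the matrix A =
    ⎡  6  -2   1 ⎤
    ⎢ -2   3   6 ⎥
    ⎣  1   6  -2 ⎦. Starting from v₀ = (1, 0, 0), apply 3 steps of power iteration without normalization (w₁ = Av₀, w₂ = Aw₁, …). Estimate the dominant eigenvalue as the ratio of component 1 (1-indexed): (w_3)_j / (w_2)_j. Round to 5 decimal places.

w1 = Av₀ = (6·1 + (-2)·0 + 1·0; (-2)·1 + 3·0 + 6·0; 1·1 + 6·0 + (-2)·0) = (6, -2, 1)
w2 = Aw1 = (6·6 + (-2)·(-2) + 1·1; (-2)·6 + 3·(-2) + 6·1; 1·6 + 6·(-2) + (-2)·1) = (41, -12, -8)
w3 = Aw2 = (262, -166, -15)
Ratio at component: 262 / 41 = 6.39024

6.39024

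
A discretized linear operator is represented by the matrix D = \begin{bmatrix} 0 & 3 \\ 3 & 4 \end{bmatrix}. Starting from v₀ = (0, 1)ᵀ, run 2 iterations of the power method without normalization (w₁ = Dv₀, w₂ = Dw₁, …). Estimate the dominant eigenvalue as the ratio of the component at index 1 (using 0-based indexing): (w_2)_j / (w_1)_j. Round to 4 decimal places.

w1 = Dv₀ = (0·0 + 3·1; 3·0 + 4·1) = (3, 4)
w2 = Dw1 = (0·3 + 3·4; 3·3 + 4·4) = (12, 25)
Ratio at component: 25 / 4 = 6.2500

6.2500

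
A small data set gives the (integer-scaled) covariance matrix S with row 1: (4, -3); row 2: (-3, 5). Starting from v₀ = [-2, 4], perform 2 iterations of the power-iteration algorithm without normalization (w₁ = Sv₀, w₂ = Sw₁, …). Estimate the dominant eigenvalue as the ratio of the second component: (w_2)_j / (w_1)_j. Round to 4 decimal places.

λ ≈ 7.3077

w1 = Sv₀ = (-20, 26)
w2 = Sw1 = (-158, 190)
Ratio at component: 190 / 26 = 7.3077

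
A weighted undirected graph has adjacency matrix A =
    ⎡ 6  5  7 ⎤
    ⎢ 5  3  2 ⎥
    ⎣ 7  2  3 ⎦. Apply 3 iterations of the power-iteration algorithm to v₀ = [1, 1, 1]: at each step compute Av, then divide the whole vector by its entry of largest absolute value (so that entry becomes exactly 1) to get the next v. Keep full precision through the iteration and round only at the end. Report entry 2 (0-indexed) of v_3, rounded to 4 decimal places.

Av0 = (18.00000, 10.00000, 12.00000); divide by 18.00000 → v1 = (1.00000, 0.55556, 0.66667)
Av1 = (13.44444, 8.00000, 10.11111); divide by 13.44444 → v2 = (1.00000, 0.59504, 0.75207)
Av2 = (14.23967, 8.28926, 10.44628); divide by 14.23967 → v3 = (1.00000, 0.58212, 0.73360)
Requested entry of v3: 2528/3446 = 0.7336

0.7336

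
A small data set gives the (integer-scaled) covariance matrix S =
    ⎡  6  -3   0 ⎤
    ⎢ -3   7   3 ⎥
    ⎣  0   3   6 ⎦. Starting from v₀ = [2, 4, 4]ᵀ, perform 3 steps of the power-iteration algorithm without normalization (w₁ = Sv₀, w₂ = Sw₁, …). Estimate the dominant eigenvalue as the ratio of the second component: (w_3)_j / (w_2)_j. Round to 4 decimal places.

w1 = Sv₀ = (6·2 + (-3)·4 + 0·4; (-3)·2 + 7·4 + 3·4; 0·2 + 3·4 + 6·4) = (0, 34, 36)
w2 = Sw1 = (6·0 + (-3)·34 + 0·36; (-3)·0 + 7·34 + 3·36; 0·0 + 3·34 + 6·36) = (-102, 346, 318)
w3 = Sw2 = (-1650, 3682, 2946)
Ratio at component: 3682 / 346 = 10.6416

10.6416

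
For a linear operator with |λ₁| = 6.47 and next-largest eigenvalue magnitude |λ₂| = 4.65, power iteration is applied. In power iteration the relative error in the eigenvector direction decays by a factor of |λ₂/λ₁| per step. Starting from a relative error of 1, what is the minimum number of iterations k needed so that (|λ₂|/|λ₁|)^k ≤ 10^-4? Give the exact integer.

28

|λ₂/λ₁| = 4.65/6.47 = 0.71870
Need k ≥ ln(10^-4) / ln(0.71870) = -9.2103 / -0.3303 ≈ 27.884
Smallest integer k satisfying the bound: 28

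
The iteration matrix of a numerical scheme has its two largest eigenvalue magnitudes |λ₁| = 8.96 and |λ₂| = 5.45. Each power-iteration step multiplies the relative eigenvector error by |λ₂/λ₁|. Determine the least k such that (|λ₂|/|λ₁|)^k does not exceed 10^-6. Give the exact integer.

28

|λ₂/λ₁| = 5.45/8.96 = 0.60826
Need k ≥ ln(10^-6) / ln(0.60826) = -13.8155 / -0.4972 ≈ 27.789
Smallest integer k satisfying the bound: 28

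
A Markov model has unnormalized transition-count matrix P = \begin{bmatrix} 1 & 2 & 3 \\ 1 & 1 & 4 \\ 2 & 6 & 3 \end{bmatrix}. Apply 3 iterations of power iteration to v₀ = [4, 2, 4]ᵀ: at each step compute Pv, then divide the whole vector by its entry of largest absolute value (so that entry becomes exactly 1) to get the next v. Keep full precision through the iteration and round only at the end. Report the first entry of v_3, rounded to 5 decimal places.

Pv0 = (20.000000, 22.000000, 32.000000); divide by 32.000000 → v1 = (0.625000, 0.687500, 1.000000)
Pv1 = (5.000000, 5.312500, 8.375000); divide by 8.375000 → v2 = (0.597015, 0.634328, 1.000000)
Pv2 = (4.865672, 5.231343, 8.000000); divide by 8.000000 → v3 = (0.608209, 0.653918, 1.000000)
Requested entry of v3: 1304/2144 = 0.60821

0.60821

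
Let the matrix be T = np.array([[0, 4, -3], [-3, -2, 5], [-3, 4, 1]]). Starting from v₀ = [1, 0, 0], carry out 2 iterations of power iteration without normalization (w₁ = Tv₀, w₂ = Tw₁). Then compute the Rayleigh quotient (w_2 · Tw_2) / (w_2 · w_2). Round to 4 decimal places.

w1 = Tv₀ = (0·1 + 4·0 + (-3)·0; (-3)·1 + (-2)·0 + 5·0; (-3)·1 + 4·0 + 1·0) = (0, -3, -3)
w2 = Tw1 = (0·0 + 4·(-3) + (-3)·(-3); (-3)·0 + (-2)·(-3) + 5·(-3); (-3)·0 + 4·(-3) + 1·(-3)) = (-3, -9, -15)
Tw2 = (9, -48, -42)
w2·Tw2 = (-3)·9 + (-9)·(-48) + (-15)·(-42) = 1035; w2·w2 = (-3)·(-3) + (-9)·(-9) + (-15)·(-15) = 315
λ ≈ 1035/315 = 3.2857

3.2857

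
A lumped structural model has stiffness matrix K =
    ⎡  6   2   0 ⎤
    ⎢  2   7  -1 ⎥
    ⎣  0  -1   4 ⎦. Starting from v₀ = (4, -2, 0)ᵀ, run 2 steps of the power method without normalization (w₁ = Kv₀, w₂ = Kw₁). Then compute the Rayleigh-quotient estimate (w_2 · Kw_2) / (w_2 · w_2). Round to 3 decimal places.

5.832

w1 = Kv₀ = (20, -6, 2)
w2 = Kw1 = (108, -4, 14)
Kw2 = (640, 174, 60)
w2·Kw2 = 108·640 + (-4)·174 + 14·60 = 69264; w2·w2 = 108·108 + (-4)·(-4) + 14·14 = 11876
λ ≈ 69264/11876 = 5.832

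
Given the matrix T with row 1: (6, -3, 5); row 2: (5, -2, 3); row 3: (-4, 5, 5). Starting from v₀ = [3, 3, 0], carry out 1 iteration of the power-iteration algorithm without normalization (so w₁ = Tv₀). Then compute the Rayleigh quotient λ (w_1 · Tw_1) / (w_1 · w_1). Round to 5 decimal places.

λ ≈ 4.52632

w1 = Tv₀ = (9, 9, 3)
Tw1 = (42, 36, 24)
w1·Tw1 = 9·42 + 9·36 + 3·24 = 774; w1·w1 = 9·9 + 9·9 + 3·3 = 171
λ ≈ 774/171 = 4.52632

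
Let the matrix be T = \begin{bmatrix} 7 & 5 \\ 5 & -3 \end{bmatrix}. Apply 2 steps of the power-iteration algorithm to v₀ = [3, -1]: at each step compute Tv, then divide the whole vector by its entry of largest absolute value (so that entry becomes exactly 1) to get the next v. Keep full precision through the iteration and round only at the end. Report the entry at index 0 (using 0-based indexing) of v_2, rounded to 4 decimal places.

Tv0 = (16.00000, 18.00000); divide by 18.00000 → v1 = (0.88889, 1.00000)
Tv1 = (11.22222, 1.44444); divide by 11.22222 → v2 = (1.00000, 0.12871)
Requested entry of v2: 202/202 = 1.0000

1.0000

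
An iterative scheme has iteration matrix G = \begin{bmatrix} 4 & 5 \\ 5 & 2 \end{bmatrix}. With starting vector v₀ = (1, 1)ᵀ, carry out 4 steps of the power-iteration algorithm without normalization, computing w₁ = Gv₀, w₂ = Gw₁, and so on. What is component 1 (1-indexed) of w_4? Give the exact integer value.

w1 = Gv₀ = (4·1 + 5·1; 5·1 + 2·1) = (9, 7)
w2 = Gw1 = (4·9 + 5·7; 5·9 + 2·7) = (71, 59)
w3 = Gw2 = (579, 473)
w4 = Gw3 = (4681, 3841)
The requested component of w4 is 4681.

4681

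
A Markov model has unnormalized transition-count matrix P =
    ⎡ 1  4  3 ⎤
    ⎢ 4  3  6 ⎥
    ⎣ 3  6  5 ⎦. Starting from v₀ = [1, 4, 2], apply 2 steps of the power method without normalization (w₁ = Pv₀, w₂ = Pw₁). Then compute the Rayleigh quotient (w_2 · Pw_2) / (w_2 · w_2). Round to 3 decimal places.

w1 = Pv₀ = (1·1 + 4·4 + 3·2; 4·1 + 3·4 + 6·2; 3·1 + 6·4 + 5·2) = (23, 28, 37)
w2 = Pw1 = (1·23 + 4·28 + 3·37; 4·23 + 3·28 + 6·37; 3·23 + 6·28 + 5·37) = (246, 398, 422)
Pw2 = (3104, 4710, 5236)
w2·Pw2 = 246·3104 + 398·4710 + 422·5236 = 4847756; w2·w2 = 246·246 + 398·398 + 422·422 = 397004
λ ≈ 4847756/397004 = 12.211

λ ≈ 12.211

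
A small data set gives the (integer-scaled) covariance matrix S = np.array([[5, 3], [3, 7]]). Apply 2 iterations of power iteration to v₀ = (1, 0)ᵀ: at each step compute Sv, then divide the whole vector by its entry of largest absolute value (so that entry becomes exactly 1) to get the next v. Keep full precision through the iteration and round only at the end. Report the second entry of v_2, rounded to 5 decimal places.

1.00000

Sv0 = (5.000000, 3.000000); divide by 5.000000 → v1 = (1.000000, 0.600000)
Sv1 = (6.800000, 7.200000); divide by 7.200000 → v2 = (0.944444, 1.000000)
Requested entry of v2: 36/36 = 1.00000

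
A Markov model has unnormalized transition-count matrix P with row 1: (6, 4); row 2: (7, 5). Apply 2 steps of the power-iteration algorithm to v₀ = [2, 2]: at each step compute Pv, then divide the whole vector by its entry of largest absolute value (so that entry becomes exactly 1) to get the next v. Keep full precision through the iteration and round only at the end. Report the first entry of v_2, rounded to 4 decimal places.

Pv0 = (20.00000, 24.00000); divide by 24.00000 → v1 = (0.83333, 1.00000)
Pv1 = (9.00000, 10.83333); divide by 10.83333 → v2 = (0.83077, 1.00000)
Requested entry of v2: 216/260 = 0.8308

0.8308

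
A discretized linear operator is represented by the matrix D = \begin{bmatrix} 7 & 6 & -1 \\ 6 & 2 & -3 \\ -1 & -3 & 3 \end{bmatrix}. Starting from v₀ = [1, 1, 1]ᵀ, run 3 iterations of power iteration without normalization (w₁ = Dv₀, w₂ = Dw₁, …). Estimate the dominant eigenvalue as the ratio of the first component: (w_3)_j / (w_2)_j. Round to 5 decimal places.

λ ≈ 11.69565

w1 = Dv₀ = (12, 5, -1)
w2 = Dw1 = (115, 85, -30)
w3 = Dw2 = (1345, 950, -460)
Ratio at component: 1345 / 115 = 11.69565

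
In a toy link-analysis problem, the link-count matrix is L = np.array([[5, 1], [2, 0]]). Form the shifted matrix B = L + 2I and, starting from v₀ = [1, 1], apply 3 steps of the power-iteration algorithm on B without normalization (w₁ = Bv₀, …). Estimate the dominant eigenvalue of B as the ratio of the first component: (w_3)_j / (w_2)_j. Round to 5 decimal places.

7.40000

B = L + 2I has rows (7, 1); (2, 2)
w1 = Bv₀ = (8, 4)
w2 = Bw1 = (60, 24)
w3 = Bw2 = (444, 168)
Ratio: 444/60 = 7.40000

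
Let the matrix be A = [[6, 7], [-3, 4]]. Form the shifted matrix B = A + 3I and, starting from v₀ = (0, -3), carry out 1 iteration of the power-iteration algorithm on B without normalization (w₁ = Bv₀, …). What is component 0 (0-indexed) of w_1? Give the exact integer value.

B = A + 3I has rows (9, 7); (-3, 7)
w1 = Bv₀ = (-21, -21)
Requested component of w1: -21

-21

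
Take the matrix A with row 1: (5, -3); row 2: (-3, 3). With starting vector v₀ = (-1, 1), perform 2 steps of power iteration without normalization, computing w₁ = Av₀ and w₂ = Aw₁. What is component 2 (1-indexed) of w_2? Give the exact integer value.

w1 = Av₀ = (-8, 6)
w2 = Aw1 = (-58, 42)
The requested component of w2 is 42.

42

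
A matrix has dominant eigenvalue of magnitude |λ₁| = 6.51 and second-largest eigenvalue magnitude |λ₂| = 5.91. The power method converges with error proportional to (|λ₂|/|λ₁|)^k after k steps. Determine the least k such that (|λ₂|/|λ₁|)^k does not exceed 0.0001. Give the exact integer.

|λ₂/λ₁| = 5.91/6.51 = 0.90783
Need k ≥ ln(0.0001) / ln(0.90783) = -9.2103 / -0.0967 ≈ 95.253
Smallest integer k satisfying the bound: 96

96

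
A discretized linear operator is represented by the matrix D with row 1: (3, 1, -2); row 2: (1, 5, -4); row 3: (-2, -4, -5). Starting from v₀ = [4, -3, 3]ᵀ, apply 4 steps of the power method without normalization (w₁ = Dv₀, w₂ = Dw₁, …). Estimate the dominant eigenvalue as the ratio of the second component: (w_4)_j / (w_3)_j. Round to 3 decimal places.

w1 = Dv₀ = (3·4 + 1·(-3) + (-2)·3; 1·4 + 5·(-3) + (-4)·3; (-2)·4 + (-4)·(-3) + (-5)·3) = (3, -23, -11)
w2 = Dw1 = (3·3 + 1·(-23) + (-2)·(-11); 1·3 + 5·(-23) + (-4)·(-11); (-2)·3 + (-4)·(-23) + (-5)·(-11)) = (8, -68, 141)
w3 = Dw2 = (-326, -896, -449)
w4 = Dw3 = (-976, -3010, 6481)
Ratio at component: -3010 / -896 = 3.359

λ ≈ 3.359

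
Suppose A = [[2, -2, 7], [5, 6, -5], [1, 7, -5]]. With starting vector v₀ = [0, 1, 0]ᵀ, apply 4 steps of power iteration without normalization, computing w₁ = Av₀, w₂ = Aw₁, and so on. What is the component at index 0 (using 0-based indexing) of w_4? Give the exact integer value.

w1 = Av₀ = (2·0 + (-2)·1 + 7·0; 5·0 + 6·1 + (-5)·0; 1·0 + 7·1 + (-5)·0) = (-2, 6, 7)
w2 = Aw1 = (2·(-2) + (-2)·6 + 7·7; 5·(-2) + 6·6 + (-5)·7; 1·(-2) + 7·6 + (-5)·7) = (33, -9, 5)
w3 = Aw2 = (119, 86, -55)
w4 = Aw3 = (-319, 1386, 996)
The requested component of w4 is -319.

-319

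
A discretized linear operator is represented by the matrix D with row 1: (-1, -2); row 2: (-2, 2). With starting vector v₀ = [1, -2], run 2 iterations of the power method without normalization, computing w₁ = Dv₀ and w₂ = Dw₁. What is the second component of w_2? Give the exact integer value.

w1 = Dv₀ = ((-1)·1 + (-2)·(-2); (-2)·1 + 2·(-2)) = (3, -6)
w2 = Dw1 = ((-1)·3 + (-2)·(-6); (-2)·3 + 2·(-6)) = (9, -18)
The requested component of w2 is -18.

-18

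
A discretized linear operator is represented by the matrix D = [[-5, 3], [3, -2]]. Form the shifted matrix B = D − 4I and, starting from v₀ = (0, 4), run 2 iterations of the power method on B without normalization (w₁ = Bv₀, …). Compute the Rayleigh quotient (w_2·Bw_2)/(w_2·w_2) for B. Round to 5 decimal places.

μ ≈ -10.50000

B = D − 4I has rows (-9, 3); (3, -6)
w1 = Bv₀ = ((-9)·0 + 3·4; 3·0 + (-6)·4) = (12, -24)
w2 = Bw1 = ((-9)·12 + 3·(-24); 3·12 + (-6)·(-24)) = (-180, 180)
Bw2 = (2160, -1620)
w2·Bw2 = -680400; w2·w2 = 64800; μ ≈ -680400/64800 = -10.50000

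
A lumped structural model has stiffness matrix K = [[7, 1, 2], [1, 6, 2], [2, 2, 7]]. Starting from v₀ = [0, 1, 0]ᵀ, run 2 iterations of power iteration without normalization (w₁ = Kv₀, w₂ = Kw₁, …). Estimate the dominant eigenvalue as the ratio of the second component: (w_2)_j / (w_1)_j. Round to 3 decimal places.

λ ≈ 6.833

w1 = Kv₀ = (7·0 + 1·1 + 2·0; 1·0 + 6·1 + 2·0; 2·0 + 2·1 + 7·0) = (1, 6, 2)
w2 = Kw1 = (7·1 + 1·6 + 2·2; 1·1 + 6·6 + 2·2; 2·1 + 2·6 + 7·2) = (17, 41, 28)
Ratio at component: 41 / 6 = 6.833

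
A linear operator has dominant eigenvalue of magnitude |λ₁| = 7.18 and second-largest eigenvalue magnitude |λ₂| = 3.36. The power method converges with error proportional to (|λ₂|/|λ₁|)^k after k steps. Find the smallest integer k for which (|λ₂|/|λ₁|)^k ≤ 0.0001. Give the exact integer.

|λ₂/λ₁| = 3.36/7.18 = 0.46797
Need k ≥ ln(0.0001) / ln(0.46797) = -9.2103 / -0.7594 ≈ 12.129
Smallest integer k satisfying the bound: 13

13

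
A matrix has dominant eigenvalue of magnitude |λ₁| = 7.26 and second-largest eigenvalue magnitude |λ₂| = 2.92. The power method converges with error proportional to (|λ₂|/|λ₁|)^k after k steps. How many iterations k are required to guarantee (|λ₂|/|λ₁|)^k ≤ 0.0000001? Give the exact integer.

|λ₂/λ₁| = 2.92/7.26 = 0.40220
Need k ≥ ln(0.0000001) / ln(0.40220) = -16.1181 / -0.9108 ≈ 17.697
Smallest integer k satisfying the bound: 18

18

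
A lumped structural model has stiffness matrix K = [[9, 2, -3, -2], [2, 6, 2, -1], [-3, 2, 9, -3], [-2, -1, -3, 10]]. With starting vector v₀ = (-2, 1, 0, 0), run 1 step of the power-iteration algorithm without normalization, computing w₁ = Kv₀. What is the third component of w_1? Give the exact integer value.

w1 = Kv₀ = (-16, 2, 8, 3)
The requested component of w1 is 8.

8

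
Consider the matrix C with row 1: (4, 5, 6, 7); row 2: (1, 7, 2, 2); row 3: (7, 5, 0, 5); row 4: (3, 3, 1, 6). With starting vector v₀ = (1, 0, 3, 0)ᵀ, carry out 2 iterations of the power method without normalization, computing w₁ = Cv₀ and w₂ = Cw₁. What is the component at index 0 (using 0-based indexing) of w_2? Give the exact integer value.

w1 = Cv₀ = (22, 7, 7, 6)
w2 = Cw1 = (207, 97, 219, 130)
The requested component of w2 is 207.

207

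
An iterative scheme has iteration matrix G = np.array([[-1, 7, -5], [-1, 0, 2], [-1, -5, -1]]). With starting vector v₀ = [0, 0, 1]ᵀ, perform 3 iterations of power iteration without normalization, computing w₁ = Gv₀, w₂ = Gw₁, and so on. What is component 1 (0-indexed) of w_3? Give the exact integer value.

w1 = Gv₀ = ((-1)·0 + 7·0 + (-5)·1; (-1)·0 + 0·0 + 2·1; (-1)·0 + (-5)·0 + (-1)·1) = (-5, 2, -1)
w2 = Gw1 = ((-1)·(-5) + 7·2 + (-5)·(-1); (-1)·(-5) + 0·2 + 2·(-1); (-1)·(-5) + (-5)·2 + (-1)·(-1)) = (24, 3, -4)
w3 = Gw2 = (17, -32, -35)
The requested component of w3 is -32.

-32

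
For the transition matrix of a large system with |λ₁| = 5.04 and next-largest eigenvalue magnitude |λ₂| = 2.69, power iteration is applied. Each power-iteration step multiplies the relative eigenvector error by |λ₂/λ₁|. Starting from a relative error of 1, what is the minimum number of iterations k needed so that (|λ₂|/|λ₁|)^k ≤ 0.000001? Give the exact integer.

|λ₂/λ₁| = 2.69/5.04 = 0.53373
Need k ≥ ln(0.000001) / ln(0.53373) = -13.8155 / -0.6279 ≈ 22.004
Smallest integer k satisfying the bound: 23

23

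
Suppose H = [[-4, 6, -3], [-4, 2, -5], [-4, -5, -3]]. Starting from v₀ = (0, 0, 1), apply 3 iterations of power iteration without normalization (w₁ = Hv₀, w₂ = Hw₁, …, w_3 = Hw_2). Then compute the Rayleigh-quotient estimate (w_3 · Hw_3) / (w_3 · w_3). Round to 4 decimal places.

λ ≈ -5.8265

w1 = Hv₀ = (-3, -5, -3)
w2 = Hw1 = (-9, 17, 46)
w3 = Hw2 = (0, -160, -187)
Hw3 = (-399, 615, 1361)
w3·Hw3 = 0·(-399) + (-160)·615 + (-187)·1361 = -352907; w3·w3 = 0·0 + (-160)·(-160) + (-187)·(-187) = 60569
λ ≈ -352907/60569 = -5.8265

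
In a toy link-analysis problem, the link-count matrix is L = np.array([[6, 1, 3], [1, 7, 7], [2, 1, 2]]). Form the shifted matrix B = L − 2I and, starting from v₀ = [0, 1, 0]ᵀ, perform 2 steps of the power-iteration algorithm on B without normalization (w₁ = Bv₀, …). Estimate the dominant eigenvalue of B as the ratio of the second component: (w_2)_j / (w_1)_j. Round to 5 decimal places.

B = L − 2I has rows (4, 1, 3); (1, 5, 7); (2, 1, 0)
w1 = Bv₀ = (1, 5, 1)
w2 = Bw1 = (12, 33, 7)
Ratio: 33/5 = 6.60000

μ ≈ 6.60000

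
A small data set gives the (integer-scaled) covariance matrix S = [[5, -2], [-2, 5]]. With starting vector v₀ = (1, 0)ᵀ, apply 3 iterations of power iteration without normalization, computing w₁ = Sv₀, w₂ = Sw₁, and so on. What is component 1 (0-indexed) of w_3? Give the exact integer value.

-158

w1 = Sv₀ = (5·1 + (-2)·0; (-2)·1 + 5·0) = (5, -2)
w2 = Sw1 = (5·5 + (-2)·(-2); (-2)·5 + 5·(-2)) = (29, -20)
w3 = Sw2 = (185, -158)
The requested component of w3 is -158.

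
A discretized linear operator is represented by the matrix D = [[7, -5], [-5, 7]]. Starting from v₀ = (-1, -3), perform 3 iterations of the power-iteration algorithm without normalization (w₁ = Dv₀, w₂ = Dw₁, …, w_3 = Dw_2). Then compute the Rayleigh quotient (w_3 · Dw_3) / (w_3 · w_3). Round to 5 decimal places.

w1 = Dv₀ = (7·(-1) + (-5)·(-3); (-5)·(-1) + 7·(-3)) = (8, -16)
w2 = Dw1 = (7·8 + (-5)·(-16); (-5)·8 + 7·(-16)) = (136, -152)
w3 = Dw2 = (1712, -1744)
Dw3 = (20704, -20768)
w3·Dw3 = 1712·20704 + (-1744)·(-20768) = 71664640; w3·w3 = 1712·1712 + (-1744)·(-1744) = 5972480
λ ≈ 71664640/5972480 = 11.99914

11.99914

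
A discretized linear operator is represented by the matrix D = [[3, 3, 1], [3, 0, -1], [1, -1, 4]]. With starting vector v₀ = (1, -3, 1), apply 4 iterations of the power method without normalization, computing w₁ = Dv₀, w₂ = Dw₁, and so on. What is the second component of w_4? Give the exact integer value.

w1 = Dv₀ = (3·1 + 3·(-3) + 1·1; 3·1 + 0·(-3) + (-1)·1; 1·1 + (-1)·(-3) + 4·1) = (-5, 2, 8)
w2 = Dw1 = (3·(-5) + 3·2 + 1·8; 3·(-5) + 0·2 + (-1)·8; 1·(-5) + (-1)·2 + 4·8) = (-1, -23, 25)
w3 = Dw2 = (-47, -28, 122)
w4 = Dw3 = (-103, -263, 469)
The requested component of w4 is -263.

-263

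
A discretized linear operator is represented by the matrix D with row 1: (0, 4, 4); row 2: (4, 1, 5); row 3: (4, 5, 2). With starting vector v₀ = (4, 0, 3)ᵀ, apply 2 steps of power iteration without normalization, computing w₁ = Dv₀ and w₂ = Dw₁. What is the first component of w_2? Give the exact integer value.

w1 = Dv₀ = (0·4 + 4·0 + 4·3; 4·4 + 1·0 + 5·3; 4·4 + 5·0 + 2·3) = (12, 31, 22)
w2 = Dw1 = (0·12 + 4·31 + 4·22; 4·12 + 1·31 + 5·22; 4·12 + 5·31 + 2·22) = (212, 189, 247)
The requested component of w2 is 212.

212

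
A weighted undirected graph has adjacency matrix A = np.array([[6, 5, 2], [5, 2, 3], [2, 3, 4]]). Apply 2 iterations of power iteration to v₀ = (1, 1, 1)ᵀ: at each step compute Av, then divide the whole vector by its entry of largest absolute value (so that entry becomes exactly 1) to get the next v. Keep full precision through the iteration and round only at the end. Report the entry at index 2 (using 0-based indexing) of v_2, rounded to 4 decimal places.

0.6301

Av0 = (13.00000, 10.00000, 9.00000); divide by 13.00000 → v1 = (1.00000, 0.76923, 0.69231)
Av1 = (11.23077, 8.61538, 7.07692); divide by 11.23077 → v2 = (1.00000, 0.76712, 0.63014)
Requested entry of v2: 92/146 = 0.6301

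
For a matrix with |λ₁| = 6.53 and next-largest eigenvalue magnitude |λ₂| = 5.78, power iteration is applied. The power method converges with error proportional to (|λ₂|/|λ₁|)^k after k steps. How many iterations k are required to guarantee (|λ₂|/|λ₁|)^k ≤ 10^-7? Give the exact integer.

|λ₂/λ₁| = 5.78/6.53 = 0.88515
Need k ≥ ln(10^-7) / ln(0.88515) = -16.1181 / -0.1220 ≈ 132.112
Smallest integer k satisfying the bound: 133

133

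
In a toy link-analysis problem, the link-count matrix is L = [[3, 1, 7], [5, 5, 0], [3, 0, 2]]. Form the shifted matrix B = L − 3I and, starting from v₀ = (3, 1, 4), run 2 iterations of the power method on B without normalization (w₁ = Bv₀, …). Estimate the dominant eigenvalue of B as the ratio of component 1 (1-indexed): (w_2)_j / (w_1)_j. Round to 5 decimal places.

μ ≈ 1.79310

B = L − 3I has rows (0, 1, 7); (5, 2, 0); (3, 0, -1)
w1 = Bv₀ = (0·3 + 1·1 + 7·4; 5·3 + 2·1 + 0·4; 3·3 + 0·1 + (-1)·4) = (29, 17, 5)
w2 = Bw1 = (0·29 + 1·17 + 7·5; 5·29 + 2·17 + 0·5; 3·29 + 0·17 + (-1)·5) = (52, 179, 82)
Ratio: 52/29 = 1.79310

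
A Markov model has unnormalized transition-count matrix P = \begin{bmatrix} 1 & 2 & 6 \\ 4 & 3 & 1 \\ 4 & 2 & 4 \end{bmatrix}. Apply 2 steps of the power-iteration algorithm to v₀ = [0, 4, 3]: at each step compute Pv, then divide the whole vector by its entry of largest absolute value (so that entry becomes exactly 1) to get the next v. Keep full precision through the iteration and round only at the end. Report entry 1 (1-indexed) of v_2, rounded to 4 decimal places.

0.8224

Pv0 = (26.00000, 15.00000, 20.00000); divide by 26.00000 → v1 = (1.00000, 0.57692, 0.76923)
Pv1 = (6.76923, 6.50000, 8.23077); divide by 8.23077 → v2 = (0.82243, 0.78972, 1.00000)
Requested entry of v2: 176/214 = 0.8224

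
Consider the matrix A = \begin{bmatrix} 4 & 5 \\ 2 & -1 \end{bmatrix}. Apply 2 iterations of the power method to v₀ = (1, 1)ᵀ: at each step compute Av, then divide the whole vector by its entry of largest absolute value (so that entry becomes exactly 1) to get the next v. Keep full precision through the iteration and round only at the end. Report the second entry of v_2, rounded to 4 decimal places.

0.4146

Av0 = (9.00000, 1.00000); divide by 9.00000 → v1 = (1.00000, 0.11111)
Av1 = (4.55556, 1.88889); divide by 4.55556 → v2 = (1.00000, 0.41463)
Requested entry of v2: 17/41 = 0.4146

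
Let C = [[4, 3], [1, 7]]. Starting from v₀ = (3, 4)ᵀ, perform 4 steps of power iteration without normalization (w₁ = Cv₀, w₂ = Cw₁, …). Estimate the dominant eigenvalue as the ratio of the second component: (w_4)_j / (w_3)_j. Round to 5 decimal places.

w1 = Cv₀ = (4·3 + 3·4; 1·3 + 7·4) = (24, 31)
w2 = Cw1 = (4·24 + 3·31; 1·24 + 7·31) = (189, 241)
w3 = Cw2 = (1479, 1876)
w4 = Cw3 = (11544, 14611)
Ratio at component: 14611 / 1876 = 7.78838

λ ≈ 7.78838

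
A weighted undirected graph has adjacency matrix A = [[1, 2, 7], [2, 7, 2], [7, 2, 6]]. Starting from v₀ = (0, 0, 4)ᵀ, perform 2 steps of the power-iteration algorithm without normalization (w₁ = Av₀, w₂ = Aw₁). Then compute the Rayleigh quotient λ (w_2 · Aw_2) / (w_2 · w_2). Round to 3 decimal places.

w1 = Av₀ = (1·0 + 2·0 + 7·4; 2·0 + 7·0 + 2·4; 7·0 + 2·0 + 6·4) = (28, 8, 24)
w2 = Aw1 = (1·28 + 2·8 + 7·24; 2·28 + 7·8 + 2·24; 7·28 + 2·8 + 6·24) = (212, 160, 356)
Aw2 = (3024, 2256, 3940)
w2·Aw2 = 212·3024 + 160·2256 + 356·3940 = 2404688; w2·w2 = 212·212 + 160·160 + 356·356 = 197280
λ ≈ 2404688/197280 = 12.189

λ ≈ 12.189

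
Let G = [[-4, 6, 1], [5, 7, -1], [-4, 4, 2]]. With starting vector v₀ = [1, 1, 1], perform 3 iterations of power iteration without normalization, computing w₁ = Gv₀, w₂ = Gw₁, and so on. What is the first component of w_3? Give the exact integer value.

w1 = Gv₀ = ((-4)·1 + 6·1 + 1·1; 5·1 + 7·1 + (-1)·1; (-4)·1 + 4·1 + 2·1) = (3, 11, 2)
w2 = Gw1 = ((-4)·3 + 6·11 + 1·2; 5·3 + 7·11 + (-1)·2; (-4)·3 + 4·11 + 2·2) = (56, 90, 36)
w3 = Gw2 = (352, 874, 208)
The requested component of w3 is 352.

352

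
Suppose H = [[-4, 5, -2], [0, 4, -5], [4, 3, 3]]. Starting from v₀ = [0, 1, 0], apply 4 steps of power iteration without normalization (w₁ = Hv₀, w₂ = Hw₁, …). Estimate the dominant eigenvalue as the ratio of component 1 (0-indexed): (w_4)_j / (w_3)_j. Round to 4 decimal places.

w1 = Hv₀ = ((-4)·0 + 5·1 + (-2)·0; 0·0 + 4·1 + (-5)·0; 4·0 + 3·1 + 3·0) = (5, 4, 3)
w2 = Hw1 = ((-4)·5 + 5·4 + (-2)·3; 0·5 + 4·4 + (-5)·3; 4·5 + 3·4 + 3·3) = (-6, 1, 41)
w3 = Hw2 = (-53, -201, 102)
w4 = Hw3 = (-997, -1314, -509)
Ratio at component: -1314 / -201 = 6.5373

λ ≈ 6.5373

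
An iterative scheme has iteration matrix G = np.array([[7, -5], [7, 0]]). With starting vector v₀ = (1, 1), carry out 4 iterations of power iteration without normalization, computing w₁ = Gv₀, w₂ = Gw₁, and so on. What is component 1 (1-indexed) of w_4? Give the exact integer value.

-784

w1 = Gv₀ = (2, 7)
w2 = Gw1 = (-21, 14)
w3 = Gw2 = (-217, -147)
w4 = Gw3 = (-784, -1519)
The requested component of w4 is -784.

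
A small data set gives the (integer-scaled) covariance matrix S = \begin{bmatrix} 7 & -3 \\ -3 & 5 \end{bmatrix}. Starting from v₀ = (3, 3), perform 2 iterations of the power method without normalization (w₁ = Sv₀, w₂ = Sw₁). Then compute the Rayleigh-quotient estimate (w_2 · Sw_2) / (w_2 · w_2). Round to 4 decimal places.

7.5246

w1 = Sv₀ = (12, 6)
w2 = Sw1 = (66, -6)
Sw2 = (480, -228)
w2·Sw2 = 66·480 + (-6)·(-228) = 33048; w2·w2 = 66·66 + (-6)·(-6) = 4392
λ ≈ 33048/4392 = 7.5246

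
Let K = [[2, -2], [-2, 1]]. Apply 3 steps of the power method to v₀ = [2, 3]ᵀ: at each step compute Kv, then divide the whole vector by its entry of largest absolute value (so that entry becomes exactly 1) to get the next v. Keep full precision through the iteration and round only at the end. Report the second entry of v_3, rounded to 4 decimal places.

Kv0 = (-2.00000, -1.00000); divide by -2.00000 → v1 = (1.00000, 0.50000)
Kv1 = (1.00000, -1.50000); divide by -1.50000 → v2 = (-0.66667, 1.00000)
Kv2 = (-3.33333, 2.33333); divide by -3.33333 → v3 = (1.00000, -0.70000)
Requested entry of v3: 7/-10 = -0.7000

-0.7000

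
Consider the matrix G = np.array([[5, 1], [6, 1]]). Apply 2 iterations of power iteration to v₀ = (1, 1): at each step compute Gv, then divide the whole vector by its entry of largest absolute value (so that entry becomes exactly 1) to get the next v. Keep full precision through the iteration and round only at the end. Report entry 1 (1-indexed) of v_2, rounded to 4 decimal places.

Gv0 = (6.00000, 7.00000); divide by 7.00000 → v1 = (0.85714, 1.00000)
Gv1 = (5.28571, 6.14286); divide by 6.14286 → v2 = (0.86047, 1.00000)
Requested entry of v2: 37/43 = 0.8605

0.8605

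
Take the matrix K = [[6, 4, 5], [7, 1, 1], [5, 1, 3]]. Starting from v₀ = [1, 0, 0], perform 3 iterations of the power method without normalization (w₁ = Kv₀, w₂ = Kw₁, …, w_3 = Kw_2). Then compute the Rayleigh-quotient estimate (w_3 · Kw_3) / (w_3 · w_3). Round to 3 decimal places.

w1 = Kv₀ = (6, 7, 5)
w2 = Kw1 = (89, 54, 52)
w3 = Kw2 = (1010, 729, 655)
Kw3 = (12251, 8454, 7744)
w3·Kw3 = 1010·12251 + 729·8454 + 655·7744 = 23608796; w3·w3 = 1010·1010 + 729·729 + 655·655 = 1980566
λ ≈ 23608796/1980566 = 11.920

λ ≈ 11.920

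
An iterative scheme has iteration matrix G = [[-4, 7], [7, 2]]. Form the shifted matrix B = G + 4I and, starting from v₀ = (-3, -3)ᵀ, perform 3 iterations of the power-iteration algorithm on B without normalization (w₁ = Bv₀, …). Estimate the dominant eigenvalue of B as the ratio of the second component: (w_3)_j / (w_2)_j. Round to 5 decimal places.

B = G + 4I has rows (0, 7); (7, 6)
w1 = Bv₀ = (0·(-3) + 7·(-3); 7·(-3) + 6·(-3)) = (-21, -39)
w2 = Bw1 = (0·(-21) + 7·(-39); 7·(-21) + 6·(-39)) = (-273, -381)
w3 = Bw2 = (-2667, -4197)
Ratio: -4197/-381 = 11.01575

μ ≈ 11.01575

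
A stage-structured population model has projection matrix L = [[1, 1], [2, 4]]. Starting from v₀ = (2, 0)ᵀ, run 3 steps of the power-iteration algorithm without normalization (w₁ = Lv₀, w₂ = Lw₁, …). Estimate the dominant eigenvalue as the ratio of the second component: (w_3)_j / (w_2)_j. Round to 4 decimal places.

w1 = Lv₀ = (2, 4)
w2 = Lw1 = (6, 20)
w3 = Lw2 = (26, 92)
Ratio at component: 92 / 20 = 4.6000

4.6000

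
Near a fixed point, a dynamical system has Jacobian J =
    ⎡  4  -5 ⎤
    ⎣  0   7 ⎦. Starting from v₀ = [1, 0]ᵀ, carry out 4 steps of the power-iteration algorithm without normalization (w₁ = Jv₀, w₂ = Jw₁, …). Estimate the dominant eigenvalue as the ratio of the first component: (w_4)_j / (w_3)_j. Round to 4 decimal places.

λ ≈ 4.0000

w1 = Jv₀ = (4·1 + (-5)·0; 0·1 + 7·0) = (4, 0)
w2 = Jw1 = (4·4 + (-5)·0; 0·4 + 7·0) = (16, 0)
w3 = Jw2 = (64, 0)
w4 = Jw3 = (256, 0)
Ratio at component: 256 / 64 = 4.0000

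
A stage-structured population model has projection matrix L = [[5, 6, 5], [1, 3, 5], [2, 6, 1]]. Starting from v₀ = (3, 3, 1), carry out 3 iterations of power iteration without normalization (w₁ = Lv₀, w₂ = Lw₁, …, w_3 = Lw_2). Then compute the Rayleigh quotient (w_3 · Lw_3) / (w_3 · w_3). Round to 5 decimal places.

λ ≈ 10.45434

w1 = Lv₀ = (5·3 + 6·3 + 5·1; 1·3 + 3·3 + 5·1; 2·3 + 6·3 + 1·1) = (38, 17, 25)
w2 = Lw1 = (5·38 + 6·17 + 5·25; 1·38 + 3·17 + 5·25; 2·38 + 6·17 + 1·25) = (417, 214, 203)
w3 = Lw2 = (4384, 2074, 2321)
Lw3 = (45969, 22211, 23533)
w3·Lw3 = 4384·45969 + 2074·22211 + 2321·23533 = 302213803; w3·w3 = 4384·4384 + 2074·2074 + 2321·2321 = 28907973
λ ≈ 302213803/28907973 = 10.45434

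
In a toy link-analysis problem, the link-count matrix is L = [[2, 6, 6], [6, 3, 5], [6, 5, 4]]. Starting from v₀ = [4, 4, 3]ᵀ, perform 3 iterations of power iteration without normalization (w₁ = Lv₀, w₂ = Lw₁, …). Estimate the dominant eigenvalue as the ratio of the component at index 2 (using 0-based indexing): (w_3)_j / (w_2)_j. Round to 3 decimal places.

λ ≈ 14.420

w1 = Lv₀ = (50, 51, 56)
w2 = Lw1 = (742, 733, 779)
w3 = Lw2 = (10556, 10546, 11233)
Ratio at component: 11233 / 779 = 14.420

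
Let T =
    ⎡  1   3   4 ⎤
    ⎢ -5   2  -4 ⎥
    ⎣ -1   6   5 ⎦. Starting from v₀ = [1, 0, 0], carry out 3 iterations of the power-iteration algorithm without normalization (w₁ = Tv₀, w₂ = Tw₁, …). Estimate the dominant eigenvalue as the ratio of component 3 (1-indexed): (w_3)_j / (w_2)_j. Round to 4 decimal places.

w1 = Tv₀ = (1·1 + 3·0 + 4·0; (-5)·1 + 2·0 + (-4)·0; (-1)·1 + 6·0 + 5·0) = (1, -5, -1)
w2 = Tw1 = (1·1 + 3·(-5) + 4·(-1); (-5)·1 + 2·(-5) + (-4)·(-1); (-1)·1 + 6·(-5) + 5·(-1)) = (-18, -11, -36)
w3 = Tw2 = (-195, 212, -228)
Ratio at component: -228 / -36 = 6.3333

λ ≈ 6.3333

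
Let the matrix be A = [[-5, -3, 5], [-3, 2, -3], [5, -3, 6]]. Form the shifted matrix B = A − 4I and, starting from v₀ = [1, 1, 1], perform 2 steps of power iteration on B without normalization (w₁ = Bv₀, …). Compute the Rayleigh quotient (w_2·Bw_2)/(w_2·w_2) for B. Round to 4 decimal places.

B = A − 4I has rows (-9, -3, 5); (-3, -2, -3); (5, -3, 2)
w1 = Bv₀ = (-7, -8, 4)
w2 = Bw1 = (107, 25, -3)
Bw2 = (-1053, -362, 454)
w2·Bw2 = -123083; w2·w2 = 12083; μ ≈ -123083/12083 = -10.1865

-10.1865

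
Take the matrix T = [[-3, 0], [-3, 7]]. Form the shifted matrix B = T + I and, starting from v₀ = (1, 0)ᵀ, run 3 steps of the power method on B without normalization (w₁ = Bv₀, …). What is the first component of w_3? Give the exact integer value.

-8

B = T + I has rows (-2, 0); (-3, 8)
w1 = Bv₀ = ((-2)·1 + 0·0; (-3)·1 + 8·0) = (-2, -3)
w2 = Bw1 = ((-2)·(-2) + 0·(-3); (-3)·(-2) + 8·(-3)) = (4, -18)
w3 = Bw2 = (-8, -156)
Requested component of w3: -8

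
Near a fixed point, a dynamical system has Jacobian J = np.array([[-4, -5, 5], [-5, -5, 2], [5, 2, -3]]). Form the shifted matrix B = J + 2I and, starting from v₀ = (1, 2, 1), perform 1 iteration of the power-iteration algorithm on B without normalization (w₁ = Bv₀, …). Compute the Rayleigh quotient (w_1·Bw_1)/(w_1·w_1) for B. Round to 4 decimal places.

B = J + 2I has rows (-2, -5, 5); (-5, -3, 2); (5, 2, -1)
w1 = Bv₀ = ((-2)·1 + (-5)·2 + 5·1; (-5)·1 + (-3)·2 + 2·1; 5·1 + 2·2 + (-1)·1) = (-7, -9, 8)
Bw1 = (99, 78, -61)
w1·Bw1 = -1883; w1·w1 = 194; μ ≈ -1883/194 = -9.7062

-9.7062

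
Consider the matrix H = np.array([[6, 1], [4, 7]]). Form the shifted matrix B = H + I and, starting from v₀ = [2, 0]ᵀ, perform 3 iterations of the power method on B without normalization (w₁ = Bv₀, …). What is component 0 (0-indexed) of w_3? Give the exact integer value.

B = H + I has rows (7, 1); (4, 8)
w1 = Bv₀ = (7·2 + 1·0; 4·2 + 8·0) = (14, 8)
w2 = Bw1 = (7·14 + 1·8; 4·14 + 8·8) = (106, 120)
w3 = Bw2 = (862, 1384)
Requested component of w3: 862

862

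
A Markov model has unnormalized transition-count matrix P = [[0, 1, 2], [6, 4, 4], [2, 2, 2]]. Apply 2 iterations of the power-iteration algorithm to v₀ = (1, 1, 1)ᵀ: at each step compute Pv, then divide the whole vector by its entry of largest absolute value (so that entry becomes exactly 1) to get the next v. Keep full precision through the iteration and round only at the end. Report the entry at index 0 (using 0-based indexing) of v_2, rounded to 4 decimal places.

Pv0 = (3.00000, 14.00000, 6.00000); divide by 14.00000 → v1 = (0.21429, 1.00000, 0.42857)
Pv1 = (1.85714, 7.00000, 3.28571); divide by 7.00000 → v2 = (0.26531, 1.00000, 0.46939)
Requested entry of v2: 26/98 = 0.2653

0.2653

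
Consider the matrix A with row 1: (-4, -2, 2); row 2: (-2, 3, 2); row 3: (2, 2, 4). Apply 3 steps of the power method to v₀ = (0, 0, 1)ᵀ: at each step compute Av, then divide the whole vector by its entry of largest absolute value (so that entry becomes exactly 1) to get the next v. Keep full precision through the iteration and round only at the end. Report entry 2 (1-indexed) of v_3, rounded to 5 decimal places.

0.79630

Av0 = (2.000000, 2.000000, 4.000000); divide by 4.000000 → v1 = (0.500000, 0.500000, 1.000000)
Av1 = (-1.000000, 2.500000, 6.000000); divide by 6.000000 → v2 = (-0.166667, 0.416667, 1.000000)
Av2 = (1.833333, 3.583333, 4.500000); divide by 4.500000 → v3 = (0.407407, 0.796296, 1.000000)
Requested entry of v3: 86/108 = 0.79630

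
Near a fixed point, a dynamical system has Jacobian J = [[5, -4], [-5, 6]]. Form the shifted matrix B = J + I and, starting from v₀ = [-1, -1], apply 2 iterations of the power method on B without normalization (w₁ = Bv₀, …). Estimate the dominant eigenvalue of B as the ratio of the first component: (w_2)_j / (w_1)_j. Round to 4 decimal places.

2.0000

B = J + I has rows (6, -4); (-5, 7)
w1 = Bv₀ = (6·(-1) + (-4)·(-1); (-5)·(-1) + 7·(-1)) = (-2, -2)
w2 = Bw1 = (6·(-2) + (-4)·(-2); (-5)·(-2) + 7·(-2)) = (-4, -4)
Ratio: -4/-2 = 2.0000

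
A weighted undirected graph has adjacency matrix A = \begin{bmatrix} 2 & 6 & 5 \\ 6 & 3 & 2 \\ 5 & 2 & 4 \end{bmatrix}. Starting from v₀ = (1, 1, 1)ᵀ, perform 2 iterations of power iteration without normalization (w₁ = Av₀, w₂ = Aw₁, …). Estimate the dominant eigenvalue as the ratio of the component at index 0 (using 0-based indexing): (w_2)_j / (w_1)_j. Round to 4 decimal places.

w1 = Av₀ = (2·1 + 6·1 + 5·1; 6·1 + 3·1 + 2·1; 5·1 + 2·1 + 4·1) = (13, 11, 11)
w2 = Aw1 = (2·13 + 6·11 + 5·11; 6·13 + 3·11 + 2·11; 5·13 + 2·11 + 4·11) = (147, 133, 131)
Ratio at component: 147 / 13 = 11.3077

11.3077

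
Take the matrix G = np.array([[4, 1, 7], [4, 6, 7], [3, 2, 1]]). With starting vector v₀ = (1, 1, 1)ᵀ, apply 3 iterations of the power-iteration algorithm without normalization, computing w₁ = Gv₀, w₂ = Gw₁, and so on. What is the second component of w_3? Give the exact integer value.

2112

w1 = Gv₀ = (4·1 + 1·1 + 7·1; 4·1 + 6·1 + 7·1; 3·1 + 2·1 + 1·1) = (12, 17, 6)
w2 = Gw1 = (4·12 + 1·17 + 7·6; 4·12 + 6·17 + 7·6; 3·12 + 2·17 + 1·6) = (107, 192, 76)
w3 = Gw2 = (1152, 2112, 781)
The requested component of w3 is 2112.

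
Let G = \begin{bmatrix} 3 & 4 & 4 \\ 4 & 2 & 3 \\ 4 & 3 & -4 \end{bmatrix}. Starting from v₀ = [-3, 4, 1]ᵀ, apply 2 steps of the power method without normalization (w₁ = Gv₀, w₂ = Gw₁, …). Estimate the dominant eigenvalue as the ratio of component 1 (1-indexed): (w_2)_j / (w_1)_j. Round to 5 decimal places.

w1 = Gv₀ = (11, -1, -4)
w2 = Gw1 = (13, 30, 57)
Ratio at component: 13 / 11 = 1.18182

1.18182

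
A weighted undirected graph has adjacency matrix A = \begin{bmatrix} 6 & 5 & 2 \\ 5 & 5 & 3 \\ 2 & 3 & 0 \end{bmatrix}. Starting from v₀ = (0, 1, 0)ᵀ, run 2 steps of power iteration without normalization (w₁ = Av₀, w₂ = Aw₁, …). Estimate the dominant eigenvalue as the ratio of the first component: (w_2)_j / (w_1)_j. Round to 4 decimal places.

w1 = Av₀ = (6·0 + 5·1 + 2·0; 5·0 + 5·1 + 3·0; 2·0 + 3·1 + 0·0) = (5, 5, 3)
w2 = Aw1 = (6·5 + 5·5 + 2·3; 5·5 + 5·5 + 3·3; 2·5 + 3·5 + 0·3) = (61, 59, 25)
Ratio at component: 61 / 5 = 12.2000

λ ≈ 12.2000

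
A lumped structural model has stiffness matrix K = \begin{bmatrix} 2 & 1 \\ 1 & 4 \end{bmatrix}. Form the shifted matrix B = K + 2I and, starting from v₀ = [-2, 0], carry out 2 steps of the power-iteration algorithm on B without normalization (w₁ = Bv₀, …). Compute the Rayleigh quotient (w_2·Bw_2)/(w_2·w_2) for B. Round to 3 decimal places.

B = K + 2I has rows (4, 1); (1, 6)
w1 = Bv₀ = (-8, -2)
w2 = Bw1 = (-34, -20)
Bw2 = (-156, -154)
w2·Bw2 = 8384; w2·w2 = 1556; μ ≈ 8384/1556 = 5.388

μ ≈ 5.388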